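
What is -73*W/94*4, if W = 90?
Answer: -13140/47 ≈ -279.57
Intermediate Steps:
-73*W/94*4 = -6570/94*4 = -73*45/47*4 = -3285/47*4 = -13140/47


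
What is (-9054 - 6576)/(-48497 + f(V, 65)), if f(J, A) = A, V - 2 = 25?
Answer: 2605/8072 ≈ 0.32272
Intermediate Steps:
V = 27 (V = 2 + 25 = 27)
(-9054 - 6576)/(-48497 + f(V, 65)) = (-9054 - 6576)/(-48497 + 65) = -15630/(-48432) = -15630*(-1/48432) = 2605/8072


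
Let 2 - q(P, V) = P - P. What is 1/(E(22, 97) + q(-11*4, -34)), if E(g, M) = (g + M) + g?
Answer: 1/143 ≈ 0.0069930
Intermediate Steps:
q(P, V) = 2 (q(P, V) = 2 - (P - P) = 2 - 1*0 = 2 + 0 = 2)
E(g, M) = M + 2*g (E(g, M) = (M + g) + g = M + 2*g)
1/(E(22, 97) + q(-11*4, -34)) = 1/((97 + 2*22) + 2) = 1/((97 + 44) + 2) = 1/(141 + 2) = 1/143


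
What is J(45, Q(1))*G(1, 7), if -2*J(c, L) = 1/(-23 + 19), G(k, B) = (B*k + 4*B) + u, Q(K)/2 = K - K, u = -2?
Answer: 33/8 ≈ 4.1250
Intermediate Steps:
Q(K) = 0 (Q(K) = 2*(K - K) = 2*0 = 0)
G(k, B) = -2 + 4*B + B*k (G(k, B) = (B*k + 4*B) - 2 = (4*B + B*k) - 2 = -2 + 4*B + B*k)
J(c, L) = ⅛ (J(c, L) = -1/(2*(-23 + 19)) = -½/(-4) = -½*(-¼) = ⅛)
J(45, Q(1))*G(1, 7) = (-2 + 4*7 + 7*1)/8 = (-2 + 28 + 7)/8 = (⅛)*33 = 33/8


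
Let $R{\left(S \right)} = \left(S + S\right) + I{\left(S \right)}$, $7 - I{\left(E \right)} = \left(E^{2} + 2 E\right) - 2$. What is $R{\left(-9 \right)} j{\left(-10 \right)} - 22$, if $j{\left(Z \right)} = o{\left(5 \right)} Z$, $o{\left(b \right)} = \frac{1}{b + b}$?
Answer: $50$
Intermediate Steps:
$o{\left(b \right)} = \frac{1}{2 b}$
$j{\left(Z \right)} = \frac{Z}{10}$ ($j{\left(Z \right)} = \frac{1}{2 \cdot 5} Z = \frac{1}{2} \cdot \frac{1}{5} Z = \frac{Z}{10}$)
$I{\left(E \right)} = 9 - E^{2} - 2 E$ ($I{\left(E \right)} = 7 - \left(\left(E^{2} + 2 E\right) - 2\right) = 7 - \left(-2 + E^{2} + 2 E\right) = 9 - E^{2} - 2 E$)
$R{\left(S \right)} = 9 - S^{2}$ ($R{\left(S \right)} = \left(S + S\right) - \left(-9 + S^{2} + 2 S\right) = 2 S - \left(-9 + S^{2} + 2 S\right) = 9 - S^{2}$)
$R{\left(-9 \right)} j{\left(-10 \right)} - 22 = \left(9 - \left(-9\right)^{2}\right) \frac{1}{10} \left(-10\right) - 22 = \left(9 - 81\right) \left(-1\right) - 22 = \left(-72\right) \left(-1\right) - 22 = 72 - 22 = 50$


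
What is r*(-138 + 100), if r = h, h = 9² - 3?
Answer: -2964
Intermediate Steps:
h = 78 (h = 81 - 3 = 78)
r = 78
r*(-138 + 100) = 78*(-138 + 100) = 78*(-38) = -2964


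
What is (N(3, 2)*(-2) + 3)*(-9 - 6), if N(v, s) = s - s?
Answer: -45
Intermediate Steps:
N(v, s) = 0
(N(3, 2)*(-2) + 3)*(-9 - 6) = (0*(-2) + 3)*(-9 - 6) = (0 + 3)*(-15) = 3*(-15) = -45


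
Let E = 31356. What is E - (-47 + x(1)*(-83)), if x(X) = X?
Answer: 31486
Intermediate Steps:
E - (-47 + x(1)*(-83)) = 31356 - (-47 + 1*(-83)) = 31356 - (-47 - 83) = 31356 - 1*(-130) = 31356 + 130 = 31486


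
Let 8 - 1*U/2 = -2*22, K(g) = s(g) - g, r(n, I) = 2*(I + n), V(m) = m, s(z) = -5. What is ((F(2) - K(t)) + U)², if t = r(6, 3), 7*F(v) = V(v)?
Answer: 793881/49 ≈ 16202.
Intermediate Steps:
F(v) = v/7
r(n, I) = 2*I + 2*n
t = 18 (t = 2*3 + 2*6 = 6 + 12 = 18)
K(g) = -5 - g
U = 104 (U = 16 - (-4)*22 = 16 - 2*(-44) = 16 + 88 = 104)
((F(2) - K(t)) + U)² = (((⅐)*2 - (-5 - 1*18)) + 104)² = ((2/7 - (-5 - 18)) + 104)² = ((2/7 - 1*(-23)) + 104)² = ((2/7 + 23) + 104)² = (163/7 + 104)² = (891/7)² = 793881/49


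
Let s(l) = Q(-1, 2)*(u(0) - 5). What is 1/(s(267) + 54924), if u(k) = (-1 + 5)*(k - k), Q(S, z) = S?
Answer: 1/54929 ≈ 1.8205e-5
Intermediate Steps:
u(k) = 0 (u(k) = 4*0 = 0)
s(l) = 5 (s(l) = -(0 - 5) = -1*(-5) = 5)
1/(s(267) + 54924) = 1/(5 + 54924) = 1/54929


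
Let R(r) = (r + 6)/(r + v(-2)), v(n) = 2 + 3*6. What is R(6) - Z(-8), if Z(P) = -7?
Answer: 97/13 ≈ 7.4615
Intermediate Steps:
v(n) = 20 (v(n) = 2 + 18 = 20)
R(r) = (6 + r)/(20 + r) (R(r) = (r + 6)/(r + 20) = (6 + r)/(20 + r))
R(6) - Z(-8) = (6 + 6)/(20 + 6) - 1*(-7) = 12/26 + 7 = (1/26)*12 + 7 = 6/13 + 7 = 97/13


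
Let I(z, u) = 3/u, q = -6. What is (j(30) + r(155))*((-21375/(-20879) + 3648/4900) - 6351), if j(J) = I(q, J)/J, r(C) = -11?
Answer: 89289014122433/1278838750 ≈ 69820.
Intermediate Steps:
j(J) = 3/J**2 (j(J) = (3/J)/J = 3/J**2)
(j(30) + r(155))*((-21375/(-20879) + 3648/4900) - 6351) = (3/30**2 - 11)*((-21375/(-20879) + 3648/4900) - 6351) = (3*(1/900) - 11)*((-21375*(-1/20879) + 3648*(1/4900)) - 6351) = (1/300 - 11)*((21375/20879 + 912/1225) - 6351) = -3299*(45226023/25576775 - 6351)/300 = -3299/300*(-162392872002/25576775) = 89289014122433/1278838750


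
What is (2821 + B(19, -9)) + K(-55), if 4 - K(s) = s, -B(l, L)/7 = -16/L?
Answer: 25808/9 ≈ 2867.6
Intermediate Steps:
B(l, L) = 112/L (B(l, L) = -(-112)/L = 112/L)
K(s) = 4 - s
(2821 + B(19, -9)) + K(-55) = (2821 + 112/(-9)) + (4 - 1*(-55)) = (2821 + 112*(-⅑)) + (4 + 55) = (2821 - 112/9) + 59 = 25277/9 + 59 = 25808/9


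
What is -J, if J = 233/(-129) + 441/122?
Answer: -28463/15738 ≈ -1.8086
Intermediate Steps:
J = 28463/15738 (J = 233*(-1/129) + 441*(1/122) = -233/129 + 441/122 = 28463/15738 ≈ 1.8086)
-J = -1*28463/15738 = -28463/15738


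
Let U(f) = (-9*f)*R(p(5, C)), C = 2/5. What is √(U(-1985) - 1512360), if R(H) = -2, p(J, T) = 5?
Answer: 3*I*√172010 ≈ 1244.2*I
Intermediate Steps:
C = ⅖ (C = 2*(⅕) = ⅖ ≈ 0.40000)
U(f) = 18*f (U(f) = -9*f*(-2) = 18*f)
√(U(-1985) - 1512360) = √(18*(-1985) - 1512360) = √(-35730 - 1512360) = √(-1548090) = 3*I*√172010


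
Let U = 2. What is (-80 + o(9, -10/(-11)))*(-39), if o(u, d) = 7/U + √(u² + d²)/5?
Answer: 5967/2 - 39*√9901/55 ≈ 2912.9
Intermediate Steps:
o(u, d) = 7/2 + √(d² + u²)/5 (o(u, d) = 7/2 + √(u² + d²)/5 = 7*(½) + √(d² + u²)*(⅕) = 7/2 + √(d² + u²)/5)
(-80 + o(9, -10/(-11)))*(-39) = (-80 + (7/2 + √((-10/(-11))² + 9²)/5))*(-39) = (-80 + (7/2 + √((-10*(-1/11))² + 81)/5))*(-39) = (-80 + (7/2 + √((10/11)² + 81)/5))*(-39) = (-80 + (7/2 + √(100/121 + 81)/5))*(-39) = (-80 + (7/2 + √(9901/121)/5))*(-39) = (-80 + (7/2 + (√9901/11)/5))*(-39) = (-80 + (7/2 + √9901/55))*(-39) = (-153/2 + √9901/55)*(-39) = 5967/2 - 39*√9901/55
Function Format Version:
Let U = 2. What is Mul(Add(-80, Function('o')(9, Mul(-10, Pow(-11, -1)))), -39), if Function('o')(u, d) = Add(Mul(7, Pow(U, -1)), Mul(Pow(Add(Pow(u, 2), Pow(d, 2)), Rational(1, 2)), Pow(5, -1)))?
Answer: Add(Rational(5967, 2), Mul(Rational(-39, 55), Pow(9901, Rational(1, 2)))) ≈ 2912.9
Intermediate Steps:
Function('o')(u, d) = Add(Rational(7, 2), Mul(Rational(1, 5), Pow(Add(Pow(d, 2), Pow(u, 2)), Rational(1, 2)))) (Function('o')(u, d) = Add(Mul(7, Pow(2, -1)), Mul(Pow(Add(Pow(u, 2), Pow(d, 2)), Rational(1, 2)), Pow(5, -1))) = Add(Mul(7, Rational(1, 2)), Mul(Pow(Add(Pow(d, 2), Pow(u, 2)), Rational(1, 2)), Rational(1, 5))) = Add(Rational(7, 2), Mul(Rational(1, 5), Pow(Add(Pow(d, 2), Pow(u, 2)), Rational(1, 2)))))
Mul(Add(-80, Function('o')(9, Mul(-10, Pow(-11, -1)))), -39) = Mul(Add(-80, Add(Rational(7, 2), Mul(Rational(1, 5), Pow(Add(Pow(Mul(-10, Pow(-11, -1)), 2), Pow(9, 2)), Rational(1, 2))))), -39) = Mul(Add(-80, Add(Rational(7, 2), Mul(Rational(1, 5), Pow(Add(Pow(Mul(-10, Rational(-1, 11)), 2), 81), Rational(1, 2))))), -39) = Mul(Add(-80, Add(Rational(7, 2), Mul(Rational(1, 5), Pow(Add(Pow(Rational(10, 11), 2), 81), Rational(1, 2))))), -39) = Mul(Add(-80, Add(Rational(7, 2), Mul(Rational(1, 5), Pow(Add(Rational(100, 121), 81), Rational(1, 2))))), -39) = Mul(Add(-80, Add(Rational(7, 2), Mul(Rational(1, 5), Pow(Rational(9901, 121), Rational(1, 2))))), -39) = Mul(Add(-80, Add(Rational(7, 2), Mul(Rational(1, 5), Mul(Rational(1, 11), Pow(9901, Rational(1, 2)))))), -39) = Mul(Add(-80, Add(Rational(7, 2), Mul(Rational(1, 55), Pow(9901, Rational(1, 2))))), -39) = Mul(Add(Rational(-153, 2), Mul(Rational(1, 55), Pow(9901, Rational(1, 2)))), -39) = Add(Rational(5967, 2), Mul(Rational(-39, 55), Pow(9901, Rational(1, 2))))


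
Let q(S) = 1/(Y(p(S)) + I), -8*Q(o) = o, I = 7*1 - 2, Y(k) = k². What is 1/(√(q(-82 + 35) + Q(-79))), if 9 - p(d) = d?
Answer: 6*√173206606/248147 ≈ 0.31822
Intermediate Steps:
p(d) = 9 - d
I = 5 (I = 7 - 2 = 5)
Q(o) = -o/8
q(S) = 1/(5 + (9 - S)²) (q(S) = 1/((9 - S)² + 5) = 1/(5 + (9 - S)²))
1/(√(q(-82 + 35) + Q(-79))) = 1/(√(1/(5 + (-9 + (-82 + 35))²) - ⅛*(-79))) = 1/(√(1/(5 + (-9 - 47)²) + 79/8)) = 1/(√(1/(5 + (-56)²) + 79/8)) = 1/(√(1/(5 + 3136) + 79/8)) = 1/(√(1/3141 + 79/8)) = 1/(√(248147/25128)) = 1/(√173206606/4188) = 6*√173206606/248147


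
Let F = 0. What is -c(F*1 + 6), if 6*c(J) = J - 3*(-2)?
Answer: -2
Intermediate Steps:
c(J) = 1 + J/6 (c(J) = (J - 3*(-2))/6 = (J + 6)/6 = (6 + J)/6 = 1 + J/6)
-c(F*1 + 6) = -(1 + (0*1 + 6)/6) = -(1 + (0 + 6)/6) = -(1 + (1/6)*6) = -(1 + 1) = -1*2 = -2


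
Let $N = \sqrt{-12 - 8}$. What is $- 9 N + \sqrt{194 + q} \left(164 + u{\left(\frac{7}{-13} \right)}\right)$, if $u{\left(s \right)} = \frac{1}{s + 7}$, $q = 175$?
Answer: $\frac{13789 \sqrt{41}}{28} - 18 i \sqrt{5} \approx 3153.3 - 40.249 i$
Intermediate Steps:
$u{\left(s \right)} = \frac{1}{7 + s}$
$N = 2 i \sqrt{5}$ ($N = \sqrt{-20} = 2 i \sqrt{5} \approx 4.4721 i$)
$- 9 N + \sqrt{194 + q} \left(164 + u{\left(\frac{7}{-13} \right)}\right) = - 9 \cdot 2 i \sqrt{5} + \sqrt{194 + 175} \left(164 + \frac{1}{7 + \frac{7}{-13}}\right) = - 18 i \sqrt{5} + \sqrt{369} \left(164 + \frac{1}{7 + 7 \left(- \frac{1}{13}\right)}\right) = - 18 i \sqrt{5} + 3 \sqrt{41} \left(164 + \frac{1}{7 - \frac{7}{13}}\right) = - 18 i \sqrt{5} + 3 \sqrt{41} \left(164 + \frac{1}{\frac{84}{13}}\right) = - 18 i \sqrt{5} + 3 \sqrt{41} \left(164 + \frac{13}{84}\right) = - 18 i \sqrt{5} + 3 \sqrt{41} \cdot \frac{13789}{84} = - 18 i \sqrt{5} + \frac{13789 \sqrt{41}}{28} = \frac{13789 \sqrt{41}}{28} - 18 i \sqrt{5}$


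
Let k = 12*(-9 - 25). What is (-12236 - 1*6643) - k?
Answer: -18471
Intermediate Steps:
k = -408 (k = 12*(-34) = -408)
(-12236 - 1*6643) - k = (-12236 - 1*6643) - 1*(-408) = (-12236 - 6643) + 408 = -18879 + 408 = -18471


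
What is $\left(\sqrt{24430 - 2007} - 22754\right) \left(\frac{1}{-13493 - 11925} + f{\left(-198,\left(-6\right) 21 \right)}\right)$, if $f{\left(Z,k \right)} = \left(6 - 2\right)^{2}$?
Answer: $- \frac{4626877999}{12709} + \frac{406687 \sqrt{22423}}{25418} \approx -3.6167 \cdot 10^{5}$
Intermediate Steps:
$f{\left(Z,k \right)} = 16$ ($f{\left(Z,k \right)} = 4^{2} = 16$)
$\left(\sqrt{24430 - 2007} - 22754\right) \left(\frac{1}{-13493 - 11925} + f{\left(-198,\left(-6\right) 21 \right)}\right) = \left(\sqrt{24430 - 2007} - 22754\right) \left(\frac{1}{-13493 - 11925} + 16\right) = \left(\sqrt{22423} - 22754\right) \left(\frac{1}{-25418} + 16\right) = \left(-22754 + \sqrt{22423}\right) \left(- \frac{1}{25418} + 16\right) = \left(-22754 + \sqrt{22423}\right) \frac{406687}{25418} = - \frac{4626877999}{12709} + \frac{406687 \sqrt{22423}}{25418}$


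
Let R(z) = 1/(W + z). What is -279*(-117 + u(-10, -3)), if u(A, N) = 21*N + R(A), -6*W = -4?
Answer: 1406997/28 ≈ 50250.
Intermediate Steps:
W = ⅔ (W = -⅙*(-4) = ⅔ ≈ 0.66667)
R(z) = 1/(⅔ + z)
u(A, N) = 3/(2 + 3*A) + 21*N (u(A, N) = 21*N + 3/(2 + 3*A) = 3/(2 + 3*A) + 21*N)
-279*(-117 + u(-10, -3)) = -279*(-117 + 3*(1 + 7*(-3)*(2 + 3*(-10)))/(2 + 3*(-10))) = -279*(-117 + 3*(1 + 7*(-3)*(2 - 30))/(2 - 30)) = -279*(-117 + 3*(1 + 7*(-3)*(-28))/(-28)) = -279*(-117 + 3*(-1/28)*(1 + 588)) = -279*(-117 + 3*(-1/28)*589) = -279*(-117 - 1767/28) = -279*(-5043/28) = 1406997/28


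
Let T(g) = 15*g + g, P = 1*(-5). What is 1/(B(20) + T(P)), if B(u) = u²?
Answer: 1/320 ≈ 0.0031250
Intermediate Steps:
P = -5
T(g) = 16*g
1/(B(20) + T(P)) = 1/(20² + 16*(-5)) = 1/(400 - 80) = 1/320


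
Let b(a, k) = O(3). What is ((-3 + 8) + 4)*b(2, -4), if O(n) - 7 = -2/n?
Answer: 57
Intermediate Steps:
O(n) = 7 - 2/n
b(a, k) = 19/3 (b(a, k) = 7 - 2/3 = 7 - 2*⅓ = 7 - ⅔ = 19/3)
((-3 + 8) + 4)*b(2, -4) = ((-3 + 8) + 4)*(19/3) = (5 + 4)*(19/3) = 9*(19/3) = 57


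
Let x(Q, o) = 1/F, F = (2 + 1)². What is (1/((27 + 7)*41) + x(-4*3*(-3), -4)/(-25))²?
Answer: 1366561/98376322500 ≈ 1.3891e-5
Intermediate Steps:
F = 9 (F = 3² = 9)
x(Q, o) = ⅑ (x(Q, o) = 1/9 = ⅑)
(1/((27 + 7)*41) + x(-4*3*(-3), -4)/(-25))² = (1/((27 + 7)*41) + (⅑)/(-25))² = ((1/41)/34 + (⅑)*(-1/25))² = ((1/34)*(1/41) - 1/225)² = (1/1394 - 1/225)² = (-1169/313650)² = 1366561/98376322500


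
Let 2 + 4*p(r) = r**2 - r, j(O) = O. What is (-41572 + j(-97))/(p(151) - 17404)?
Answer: 41669/11742 ≈ 3.5487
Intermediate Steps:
p(r) = -1/2 - r/4 + r**2/4 (p(r) = -1/2 + (r**2 - r)/4 = -1/2 + (-r/4 + r**2/4) = -1/2 - r/4 + r**2/4)
(-41572 + j(-97))/(p(151) - 17404) = (-41572 - 97)/((-1/2 - 1/4*151 + (1/4)*151**2) - 17404) = -41669/((-1/2 - 151/4 + (1/4)*22801) - 17404) = -41669/((-1/2 - 151/4 + 22801/4) - 17404) = -41669/(5662 - 17404) = -41669/(-11742) = -41669*(-1/11742) = 41669/11742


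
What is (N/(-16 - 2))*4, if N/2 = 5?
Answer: -20/9 ≈ -2.2222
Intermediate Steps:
N = 10 (N = 2*5 = 10)
(N/(-16 - 2))*4 = (10/(-16 - 2))*4 = (10/(-18))*4 = (10*(-1/18))*4 = -5/9*4 = -20/9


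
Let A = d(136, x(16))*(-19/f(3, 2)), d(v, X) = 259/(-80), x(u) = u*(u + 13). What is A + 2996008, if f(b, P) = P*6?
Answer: 2876172601/960 ≈ 2.9960e+6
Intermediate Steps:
f(b, P) = 6*P
x(u) = u*(13 + u)
d(v, X) = -259/80 (d(v, X) = 259*(-1/80) = -259/80)
A = 4921/960 (A = -(-4921)/(80*(6*2)) = -(-4921)/(80*12) = -259/80*(-19/12) = 4921/960 ≈ 5.1260)
A + 2996008 = 4921/960 + 2996008 = 2876172601/960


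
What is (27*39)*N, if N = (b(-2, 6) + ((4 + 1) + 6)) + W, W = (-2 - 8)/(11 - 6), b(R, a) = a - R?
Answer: 17901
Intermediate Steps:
W = -2 (W = -10/5 = -10*⅕ = -2)
N = 17 (N = ((6 - 1*(-2)) + ((4 + 1) + 6)) - 2 = ((6 + 2) + (5 + 6)) - 2 = (8 + 11) - 2 = 19 - 2 = 17)
(27*39)*N = (27*39)*17 = 1053*17 = 17901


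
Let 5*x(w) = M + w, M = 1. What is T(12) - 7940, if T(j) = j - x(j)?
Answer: -39653/5 ≈ -7930.6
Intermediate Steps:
x(w) = ⅕ + w/5 (x(w) = (1 + w)/5 = ⅕ + w/5)
T(j) = -⅕ + 4*j/5 (T(j) = j - (⅕ + j/5) = j + (-⅕ - j/5) = -⅕ + 4*j/5)
T(12) - 7940 = (-⅕ + (⅘)*12) - 7940 = (-⅕ + 48/5) - 7940 = 47/5 - 7940 = -39653/5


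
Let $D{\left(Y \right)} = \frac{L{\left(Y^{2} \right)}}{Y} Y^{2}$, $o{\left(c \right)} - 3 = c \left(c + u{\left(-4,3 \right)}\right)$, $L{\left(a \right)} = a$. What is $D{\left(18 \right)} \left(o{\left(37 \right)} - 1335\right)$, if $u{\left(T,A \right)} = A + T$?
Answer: $0$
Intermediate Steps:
$o{\left(c \right)} = 3 + c \left(-1 + c\right)$ ($o{\left(c \right)} = 3 + c \left(c + \left(3 - 4\right)\right) = 3 + c \left(c - 1\right) = 3 + c \left(-1 + c\right)$)
$D{\left(Y \right)} = Y^{3}$ ($D{\left(Y \right)} = \frac{Y^{2}}{Y} Y^{2} = Y Y^{2} = Y^{3}$)
$D{\left(18 \right)} \left(o{\left(37 \right)} - 1335\right) = 18^{3} \left(\left(3 + 37^{2} - 37\right) - 1335\right) = 5832 \left(\left(3 + 1369 - 37\right) - 1335\right) = 5832 \left(1335 - 1335\right) = 5832 \cdot 0 = 0$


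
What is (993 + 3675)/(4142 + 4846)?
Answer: 389/749 ≈ 0.51936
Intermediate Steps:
(993 + 3675)/(4142 + 4846) = 4668/8988 = 4668*(1/8988) = 389/749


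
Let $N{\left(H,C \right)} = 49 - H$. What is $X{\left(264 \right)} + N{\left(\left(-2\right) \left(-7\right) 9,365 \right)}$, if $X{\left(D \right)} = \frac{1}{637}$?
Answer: $- \frac{49048}{637} \approx -76.998$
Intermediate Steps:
$X{\left(D \right)} = \frac{1}{637}$
$X{\left(264 \right)} + N{\left(\left(-2\right) \left(-7\right) 9,365 \right)} = \frac{1}{637} + \left(49 - \left(-2\right) \left(-7\right) 9\right) = \frac{1}{637} + \left(49 - 14 \cdot 9\right) = \frac{1}{637} + \left(49 - 126\right) = \frac{1}{637} - 77 = - \frac{49048}{637}$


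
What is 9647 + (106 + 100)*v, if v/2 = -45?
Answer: -8893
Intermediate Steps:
v = -90 (v = 2*(-45) = -90)
9647 + (106 + 100)*v = 9647 + (106 + 100)*(-90) = 9647 + 206*(-90) = 9647 - 18540 = -8893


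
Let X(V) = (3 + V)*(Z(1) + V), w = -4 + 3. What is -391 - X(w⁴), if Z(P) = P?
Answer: -399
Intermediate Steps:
w = -1
X(V) = (1 + V)*(3 + V) (X(V) = (3 + V)*(1 + V) = (1 + V)*(3 + V))
-391 - X(w⁴) = -391 - (3 + ((-1)⁴)² + 4*(-1)⁴) = -391 - (3 + 1² + 4*1) = -391 - (3 + 1 + 4) = -391 - 1*8 = -391 - 8 = -399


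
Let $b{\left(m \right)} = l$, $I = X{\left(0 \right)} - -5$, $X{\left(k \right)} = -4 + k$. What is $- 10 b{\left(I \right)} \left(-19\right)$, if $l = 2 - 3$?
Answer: $-190$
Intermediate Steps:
$I = 1$ ($I = \left(-4 + 0\right) - -5 = -4 + 5 = 1$)
$l = -1$
$b{\left(m \right)} = -1$
$- 10 b{\left(I \right)} \left(-19\right) = \left(-10\right) \left(-1\right) \left(-19\right) = 10 \left(-19\right) = -190$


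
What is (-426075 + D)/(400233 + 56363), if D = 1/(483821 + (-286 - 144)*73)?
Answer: -48192384581/51644546219 ≈ -0.93316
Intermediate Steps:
D = 1/452431 (D = 1/(483821 - 430*73) = 1/(483821 - 31390) = 1/452431 ≈ 2.2103e-6)
(-426075 + D)/(400233 + 56363) = (-426075 + 1/452431)/(400233 + 56363) = -192769538324/452431/456596 = -192769538324/452431*1/456596 = -48192384581/51644546219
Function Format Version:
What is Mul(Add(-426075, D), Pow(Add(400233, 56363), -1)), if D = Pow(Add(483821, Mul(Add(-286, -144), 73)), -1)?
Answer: Rational(-48192384581, 51644546219) ≈ -0.93316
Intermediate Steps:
D = Rational(1, 452431) (D = Pow(Add(483821, Mul(-430, 73)), -1) = Pow(Add(483821, -31390), -1) = Pow(452431, -1) = Rational(1, 452431) ≈ 2.2103e-6)
Mul(Add(-426075, D), Pow(Add(400233, 56363), -1)) = Mul(Add(-426075, Rational(1, 452431)), Pow(Add(400233, 56363), -1)) = Mul(Rational(-192769538324, 452431), Pow(456596, -1)) = Mul(Rational(-192769538324, 452431), Rational(1, 456596)) = Rational(-48192384581, 51644546219)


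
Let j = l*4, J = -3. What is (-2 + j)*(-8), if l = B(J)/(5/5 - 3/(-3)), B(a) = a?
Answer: 64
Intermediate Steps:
l = -3/2 (l = -3/(5/5 - 3/(-3)) = -3/(5*(⅕) - 3*(-⅓)) = -3/(1 + 1) = -3/2 ≈ -1.5000)
j = -6 (j = -3/2*4 = -6)
(-2 + j)*(-8) = (-2 - 6)*(-8) = -8*(-8) = 64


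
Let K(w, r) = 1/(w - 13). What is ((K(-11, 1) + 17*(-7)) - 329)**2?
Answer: 115627009/576 ≈ 2.0074e+5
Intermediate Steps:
K(w, r) = 1/(-13 + w)
((K(-11, 1) + 17*(-7)) - 329)**2 = ((1/(-13 - 11) + 17*(-7)) - 329)**2 = ((1/(-24) - 119) - 329)**2 = ((-1/24 - 119) - 329)**2 = (-2857/24 - 329)**2 = (-10753/24)**2 = 115627009/576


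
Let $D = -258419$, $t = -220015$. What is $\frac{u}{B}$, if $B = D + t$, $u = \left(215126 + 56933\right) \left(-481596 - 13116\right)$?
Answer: $\frac{22431808668}{79739} \approx 2.8132 \cdot 10^{5}$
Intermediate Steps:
$u = -134590852008$ ($u = 272059 \left(-494712\right) = -134590852008$)
$B = -478434$ ($B = -258419 - 220015 = -478434$)
$\frac{u}{B} = - \frac{134590852008}{-478434} = \left(-134590852008\right) \left(- \frac{1}{478434}\right) = \frac{22431808668}{79739}$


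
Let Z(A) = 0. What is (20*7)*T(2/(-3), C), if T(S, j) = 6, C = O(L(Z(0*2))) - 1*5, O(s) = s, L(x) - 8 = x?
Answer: 840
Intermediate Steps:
L(x) = 8 + x
C = 3 (C = (8 + 0) - 1*5 = 8 - 5 = 3)
(20*7)*T(2/(-3), C) = (20*7)*6 = 140*6 = 840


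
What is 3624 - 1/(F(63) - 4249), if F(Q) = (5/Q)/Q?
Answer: 61116140193/16864276 ≈ 3624.0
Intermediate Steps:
F(Q) = 5/Q²
3624 - 1/(F(63) - 4249) = 3624 - 1/(5/63² - 4249) = 3624 - 1/(5*(1/3969) - 4249) = 3624 - 1/(5/3969 - 4249) = 3624 - 1/(-16864276/3969) = 3624 - 1*(-3969/16864276) = 3624 + 3969/16864276 = 61116140193/16864276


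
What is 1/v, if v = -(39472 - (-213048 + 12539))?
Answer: -1/239981 ≈ -4.1670e-6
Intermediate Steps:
v = -239981 (v = -(39472 - 1*(-200509)) = -(39472 + 200509) = -1*239981 = -239981)
1/v = 1/(-239981) = -1/239981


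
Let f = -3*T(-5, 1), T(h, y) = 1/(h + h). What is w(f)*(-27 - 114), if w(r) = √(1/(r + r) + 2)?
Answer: -47*√33 ≈ -269.99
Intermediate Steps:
T(h, y) = 1/(2*h)
f = 3/10 (f = -3/(2*(-5)) = -3*(-1)/(2*5) = -3*(-⅒) = 3/10 ≈ 0.30000)
w(r) = √(2 + 1/(2*r)) (w(r) = √(1/(2*r) + 2) = √(2 + 1/(2*r)))
w(f)*(-27 - 114) = (√(8 + 2/(3/10))/2)*(-27 - 114) = (√(8 + 2*(10/3))/2)*(-141) = (√(8 + 20/3)/2)*(-141) = (√(44/3)/2)*(-141) = ((2*√33/3)/2)*(-141) = (√33/3)*(-141) = -47*√33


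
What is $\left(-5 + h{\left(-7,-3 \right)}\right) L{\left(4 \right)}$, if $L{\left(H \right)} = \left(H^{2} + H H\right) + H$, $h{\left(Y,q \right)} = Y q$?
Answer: $576$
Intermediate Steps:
$L{\left(H \right)} = H + 2 H^{2}$ ($L{\left(H \right)} = \left(H^{2} + H^{2}\right) + H = 2 H^{2} + H = H + 2 H^{2}$)
$\left(-5 + h{\left(-7,-3 \right)}\right) L{\left(4 \right)} = \left(-5 - -21\right) 4 \left(1 + 2 \cdot 4\right) = \left(-5 + 21\right) 4 \left(1 + 8\right) = 16 \cdot 4 \cdot 9 = 16 \cdot 36 = 576$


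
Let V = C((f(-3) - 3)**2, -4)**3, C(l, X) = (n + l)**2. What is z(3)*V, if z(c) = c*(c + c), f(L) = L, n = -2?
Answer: 27806479488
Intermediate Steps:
z(c) = 2*c**2 (z(c) = c*(2*c) = 2*c**2)
C(l, X) = (-2 + l)**2
V = 1544804416 (V = ((-2 + (-3 - 3)**2)**2)**3 = ((-2 + (-6)**2)**2)**3 = ((-2 + 36)**2)**3 = (34**2)**3 = 1156**3 = 1544804416)
z(3)*V = (2*3**2)*1544804416 = (2*9)*1544804416 = 18*1544804416 = 27806479488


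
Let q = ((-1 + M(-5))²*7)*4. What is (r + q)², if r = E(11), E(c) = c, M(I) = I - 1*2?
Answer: 3250809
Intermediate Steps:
M(I) = -2 + I (M(I) = I - 2 = -2 + I)
r = 11
q = 1792 (q = ((-1 + (-2 - 5))²*7)*4 = ((-1 - 7)²*7)*4 = ((-8)²*7)*4 = (64*7)*4 = 448*4 = 1792)
(r + q)² = (11 + 1792)² = 1803² = 3250809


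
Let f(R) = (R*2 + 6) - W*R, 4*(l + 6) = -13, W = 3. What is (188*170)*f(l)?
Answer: 487390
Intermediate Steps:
l = -37/4 (l = -6 + (¼)*(-13) = -6 - 13/4 = -37/4 ≈ -9.2500)
f(R) = 6 - R (f(R) = (R*2 + 6) - 3*R = (2*R + 6) - 3*R = (6 + 2*R) - 3*R = 6 - R)
(188*170)*f(l) = (188*170)*(6 - 1*(-37/4)) = 31960*(6 + 37/4) = 31960*(61/4) = 487390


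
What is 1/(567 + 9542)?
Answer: 1/10109 ≈ 9.8922e-5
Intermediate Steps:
1/(567 + 9542) = 1/10109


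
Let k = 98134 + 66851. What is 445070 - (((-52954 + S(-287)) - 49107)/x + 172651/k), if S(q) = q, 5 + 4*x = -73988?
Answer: 5433216344677787/12207735105 ≈ 4.4506e+5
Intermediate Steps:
x = -73993/4 (x = -5/4 + (¼)*(-73988) = -5/4 - 18497 = -73993/4 ≈ -18498.)
k = 164985
445070 - (((-52954 + S(-287)) - 49107)/x + 172651/k) = 445070 - (((-52954 - 287) - 49107)/(-73993/4) + 172651/164985) = 445070 - ((-53241 - 49107)*(-4/73993) + 172651*(1/164985)) = 445070 - (-102348*(-4/73993) + 172651/164985) = 445070 - (409392/73993 + 172651/164985) = 445070 - 1*80318504563/12207735105 = 445070 - 80318504563/12207735105 = 5433216344677787/12207735105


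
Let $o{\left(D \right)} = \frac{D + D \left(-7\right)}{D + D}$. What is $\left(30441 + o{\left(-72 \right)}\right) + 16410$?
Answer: $46848$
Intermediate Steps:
$o{\left(D \right)} = -3$ ($o{\left(D \right)} = \frac{D - 7 D}{2 D} = - 6 D \frac{1}{2 D} = -3$)
$\left(30441 + o{\left(-72 \right)}\right) + 16410 = \left(30441 - 3\right) + 16410 = 30438 + 16410 = 46848$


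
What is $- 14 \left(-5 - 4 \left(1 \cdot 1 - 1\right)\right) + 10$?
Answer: $80$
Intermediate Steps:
$- 14 \left(-5 - 4 \left(1 \cdot 1 - 1\right)\right) + 10 = - 14 \left(-5 - 4 \left(1 - 1\right)\right) + 10 = - 14 \left(-5 - 0\right) + 10 = - 14 \left(-5 + 0\right) + 10 = \left(-14\right) \left(-5\right) + 10 = 70 + 10 = 80$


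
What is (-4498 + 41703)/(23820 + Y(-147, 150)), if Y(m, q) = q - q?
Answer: 7441/4764 ≈ 1.5619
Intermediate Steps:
Y(m, q) = 0
(-4498 + 41703)/(23820 + Y(-147, 150)) = (-4498 + 41703)/(23820 + 0) = 37205/23820 = 37205*(1/23820) = 7441/4764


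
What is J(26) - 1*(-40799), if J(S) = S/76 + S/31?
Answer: 48062613/1178 ≈ 40800.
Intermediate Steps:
J(S) = 107*S/2356 (J(S) = S*(1/76) + S*(1/31) = S/76 + S/31 = 107*S/2356)
J(26) - 1*(-40799) = (107/2356)*26 - 1*(-40799) = 1391/1178 + 40799 = 48062613/1178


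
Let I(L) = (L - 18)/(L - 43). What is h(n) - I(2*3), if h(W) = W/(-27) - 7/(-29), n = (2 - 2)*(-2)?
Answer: -89/1073 ≈ -0.082945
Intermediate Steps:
n = 0 (n = 0*(-2) = 0)
h(W) = 7/29 - W/27 (h(W) = W*(-1/27) - 7*(-1/29) = -W/27 + 7/29 = 7/29 - W/27)
I(L) = (-18 + L)/(-43 + L)
h(n) - I(2*3) = (7/29 - 1/27*0) - (-18 + 2*3)/(-43 + 2*3) = (7/29 + 0) - (-18 + 6)/(-43 + 6) = 7/29 - (-12)/(-37) = 7/29 - (-1)*(-12)/37 = 7/29 - 1*12/37 = 7/29 - 12/37 = -89/1073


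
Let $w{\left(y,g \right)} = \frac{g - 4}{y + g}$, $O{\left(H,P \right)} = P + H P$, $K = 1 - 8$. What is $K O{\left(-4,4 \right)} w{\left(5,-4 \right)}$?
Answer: $-672$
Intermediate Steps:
$K = -7$
$w{\left(y,g \right)} = \frac{-4 + g}{g + y}$
$K O{\left(-4,4 \right)} w{\left(5,-4 \right)} = - 7 \cdot 4 \left(1 - 4\right) \frac{-4 - 4}{-4 + 5} = - 7 \cdot 4 \left(-3\right) 1^{-1} \left(-8\right) = \left(-7\right) \left(-12\right) 1 \left(-8\right) = 84 \left(-8\right) = -672$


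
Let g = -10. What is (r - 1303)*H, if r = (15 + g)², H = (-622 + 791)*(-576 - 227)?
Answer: 173433546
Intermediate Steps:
H = -135707 (H = 169*(-803) = -135707)
r = 25 (r = (15 - 10)² = 5² = 25)
(r - 1303)*H = (25 - 1303)*(-135707) = -1278*(-135707) = 173433546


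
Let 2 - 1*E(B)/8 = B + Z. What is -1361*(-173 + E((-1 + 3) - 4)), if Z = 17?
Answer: 376997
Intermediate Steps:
E(B) = -120 - 8*B (E(B) = 16 - 8*(B + 17) = 16 - 8*(17 + B) = 16 + (-136 - 8*B) = -120 - 8*B)
-1361*(-173 + E((-1 + 3) - 4)) = -1361*(-173 + (-120 - 8*((-1 + 3) - 4))) = -1361*(-173 + (-120 - 8*(2 - 4))) = -1361*(-173 + (-120 - 8*(-2))) = -1361*(-173 + (-120 + 16)) = -1361*(-173 - 104) = -1361*(-277) = 376997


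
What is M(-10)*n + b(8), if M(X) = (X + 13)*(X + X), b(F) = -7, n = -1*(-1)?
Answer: -67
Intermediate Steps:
n = 1
M(X) = 2*X*(13 + X) (M(X) = (13 + X)*(2*X) = 2*X*(13 + X))
M(-10)*n + b(8) = (2*(-10)*(13 - 10))*1 - 7 = (2*(-10)*3)*1 - 7 = -60*1 - 7 = -60 - 7 = -67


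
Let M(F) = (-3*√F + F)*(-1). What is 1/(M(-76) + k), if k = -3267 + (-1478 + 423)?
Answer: -2123/9014600 - 3*I*√19/9014600 ≈ -0.00023551 - 1.4506e-6*I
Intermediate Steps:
M(F) = -F + 3*√F (M(F) = (F - 3*√F)*(-1) = -F + 3*√F)
k = -4322 (k = -3267 - 1055 = -4322)
1/(M(-76) + k) = 1/((-1*(-76) + 3*√(-76)) - 4322) = 1/((76 + 3*(2*I*√19)) - 4322) = 1/((76 + 6*I*√19) - 4322) = 1/(-4246 + 6*I*√19)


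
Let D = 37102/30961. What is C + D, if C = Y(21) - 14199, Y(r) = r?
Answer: -438927956/30961 ≈ -14177.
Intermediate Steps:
D = 37102/30961 (D = 37102*(1/30961) = 37102/30961 ≈ 1.1983)
C = -14178 (C = 21 - 14199 = -14178)
C + D = -14178 + 37102/30961 = -438927956/30961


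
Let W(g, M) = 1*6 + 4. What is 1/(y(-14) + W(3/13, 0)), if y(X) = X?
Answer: -¼ ≈ -0.25000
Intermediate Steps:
W(g, M) = 10 (W(g, M) = 6 + 4 = 10)
1/(y(-14) + W(3/13, 0)) = 1/(-14 + 10) = 1/(-4) = -¼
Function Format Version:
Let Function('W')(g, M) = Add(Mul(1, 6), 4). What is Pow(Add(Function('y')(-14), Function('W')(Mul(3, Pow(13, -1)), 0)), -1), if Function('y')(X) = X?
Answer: Rational(-1, 4) ≈ -0.25000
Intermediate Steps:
Function('W')(g, M) = 10 (Function('W')(g, M) = Add(6, 4) = 10)
Pow(Add(Function('y')(-14), Function('W')(Mul(3, Pow(13, -1)), 0)), -1) = Pow(Add(-14, 10), -1) = Pow(-4, -1) = Rational(-1, 4)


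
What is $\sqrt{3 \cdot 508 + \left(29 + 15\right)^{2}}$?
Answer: $2 \sqrt{865} \approx 58.822$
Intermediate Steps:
$\sqrt{3 \cdot 508 + \left(29 + 15\right)^{2}} = \sqrt{1524 + 44^{2}} = \sqrt{1524 + 1936} = \sqrt{3460} = 2 \sqrt{865}$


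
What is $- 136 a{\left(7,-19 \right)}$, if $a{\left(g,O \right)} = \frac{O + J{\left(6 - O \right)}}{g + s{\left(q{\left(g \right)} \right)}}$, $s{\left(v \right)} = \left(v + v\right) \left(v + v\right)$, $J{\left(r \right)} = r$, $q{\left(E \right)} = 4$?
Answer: $- \frac{816}{71} \approx -11.493$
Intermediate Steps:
$s{\left(v \right)} = 4 v^{2}$ ($s{\left(v \right)} = 2 v 2 v = 4 v^{2}$)
$a{\left(g,O \right)} = \frac{6}{64 + g}$ ($a{\left(g,O \right)} = \frac{O - \left(-6 + O\right)}{g + 4 \cdot 4^{2}} = \frac{6}{g + 4 \cdot 16} = \frac{6}{g + 64} = \frac{6}{64 + g}$)
$- 136 a{\left(7,-19 \right)} = - 136 \frac{6}{64 + 7} = - 136 \cdot \frac{6}{71} = - 136 \cdot 6 \cdot \frac{1}{71} = \left(-136\right) \frac{6}{71} = - \frac{816}{71}$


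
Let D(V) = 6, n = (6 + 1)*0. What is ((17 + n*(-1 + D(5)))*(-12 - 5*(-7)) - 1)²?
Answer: 152100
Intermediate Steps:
n = 0 (n = 7*0 = 0)
((17 + n*(-1 + D(5)))*(-12 - 5*(-7)) - 1)² = ((17 + 0*(-1 + 6))*(-12 - 5*(-7)) - 1)² = ((17 + 0*5)*(-12 + 35) - 1)² = ((17 + 0)*23 - 1)² = (17*23 - 1)² = (391 - 1)² = 390² = 152100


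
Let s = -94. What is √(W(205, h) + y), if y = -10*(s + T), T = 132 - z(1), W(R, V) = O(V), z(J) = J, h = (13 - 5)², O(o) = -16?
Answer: I*√386 ≈ 19.647*I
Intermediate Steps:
h = 64 (h = 8² = 64)
W(R, V) = -16
T = 131 (T = 132 - 1*1 = 132 - 1 = 131)
y = -370 (y = -10*(-94 + 131) = -10*37 = -370)
√(W(205, h) + y) = √(-16 - 370) = √(-386) = I*√386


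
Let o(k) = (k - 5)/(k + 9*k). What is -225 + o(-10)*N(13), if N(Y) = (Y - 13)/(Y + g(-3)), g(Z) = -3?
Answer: -225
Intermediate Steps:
N(Y) = (-13 + Y)/(-3 + Y) (N(Y) = (Y - 13)/(Y - 3) = (-13 + Y)/(-3 + Y))
o(k) = (-5 + k)/(10*k) (o(k) = (-5 + k)/((10*k)) = (-5 + k)*(1/(10*k)) = (-5 + k)/(10*k))
-225 + o(-10)*N(13) = -225 + ((1/10)*(-5 - 10)/(-10))*((-13 + 13)/(-3 + 13)) = -225 + ((1/10)*(-1/10)*(-15))*(0/10) = -225 + 3*((1/10)*0)/20 = -225 + (3/20)*0 = -225 + 0 = -225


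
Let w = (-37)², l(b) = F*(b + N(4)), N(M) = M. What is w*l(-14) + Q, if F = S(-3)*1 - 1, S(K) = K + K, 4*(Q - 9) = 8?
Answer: 95841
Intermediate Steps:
Q = 11 (Q = 9 + (¼)*8 = 9 + 2 = 11)
S(K) = 2*K
F = -7 (F = (2*(-3))*1 - 1 = -6*1 - 1 = -6 - 1 = -7)
l(b) = -28 - 7*b (l(b) = -7*(b + 4) = -7*(4 + b) = -28 - 7*b)
w = 1369
w*l(-14) + Q = 1369*(-28 - 7*(-14)) + 11 = 1369*(-28 + 98) + 11 = 1369*70 + 11 = 95830 + 11 = 95841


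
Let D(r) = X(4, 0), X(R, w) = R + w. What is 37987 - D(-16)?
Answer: 37983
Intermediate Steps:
D(r) = 4 (D(r) = 4 + 0 = 4)
37987 - D(-16) = 37987 - 1*4 = 37987 - 4 = 37983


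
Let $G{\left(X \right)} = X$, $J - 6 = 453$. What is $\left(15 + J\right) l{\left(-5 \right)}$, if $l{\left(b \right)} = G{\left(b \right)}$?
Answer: $-2370$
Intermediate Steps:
$J = 459$ ($J = 6 + 453 = 459$)
$l{\left(b \right)} = b$
$\left(15 + J\right) l{\left(-5 \right)} = \left(15 + 459\right) \left(-5\right) = 474 \left(-5\right) = -2370$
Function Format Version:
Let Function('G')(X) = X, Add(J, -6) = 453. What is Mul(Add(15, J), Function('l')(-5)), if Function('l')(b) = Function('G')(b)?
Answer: -2370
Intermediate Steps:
J = 459 (J = Add(6, 453) = 459)
Function('l')(b) = b
Mul(Add(15, J), Function('l')(-5)) = Mul(Add(15, 459), -5) = Mul(474, -5) = -2370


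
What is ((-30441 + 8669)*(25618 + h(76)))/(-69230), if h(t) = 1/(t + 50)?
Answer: 17569290967/2180745 ≈ 8056.6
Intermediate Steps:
h(t) = 1/(50 + t)
((-30441 + 8669)*(25618 + h(76)))/(-69230) = ((-30441 + 8669)*(25618 + 1/(50 + 76)))/(-69230) = -21772*(25618 + 1/126)*(-1/69230) = -21772*3227869/126*(-1/69230) = -35138581934/63*(-1/69230) = 17569290967/2180745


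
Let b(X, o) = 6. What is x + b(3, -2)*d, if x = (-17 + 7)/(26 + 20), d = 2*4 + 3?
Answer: 1513/23 ≈ 65.783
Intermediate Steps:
d = 11 (d = 8 + 3 = 11)
x = -5/23 (x = -10/46 = -10*1/46 = -5/23 ≈ -0.21739)
x + b(3, -2)*d = -5/23 + 6*11 = -5/23 + 66 = 1513/23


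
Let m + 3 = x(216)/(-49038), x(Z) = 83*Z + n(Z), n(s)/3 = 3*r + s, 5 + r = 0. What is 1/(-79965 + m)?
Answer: -16346/1307163105 ≈ -1.2505e-5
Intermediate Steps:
r = -5 (r = -5 + 0 = -5)
n(s) = -45 + 3*s (n(s) = 3*(3*(-5) + s) = 3*(-15 + s) = -45 + 3*s)
x(Z) = -45 + 86*Z (x(Z) = 83*Z + (-45 + 3*Z) = -45 + 86*Z)
m = -55215/16346 (m = -3 + (-45 + 86*216)/(-49038) = -3 + (-45 + 18576)*(-1/49038) = -3 + 18531*(-1/49038) = -3 - 6177/16346 = -55215/16346 ≈ -3.3779)
1/(-79965 + m) = 1/(-79965 - 55215/16346) = 1/(-1307163105/16346) = -16346/1307163105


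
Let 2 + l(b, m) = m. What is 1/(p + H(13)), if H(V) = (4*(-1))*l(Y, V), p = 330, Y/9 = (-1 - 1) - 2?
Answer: 1/286 ≈ 0.0034965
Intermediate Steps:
Y = -36 (Y = 9*((-1 - 1) - 2) = 9*(-2 - 2) = 9*(-4) = -36)
l(b, m) = -2 + m
H(V) = 8 - 4*V (H(V) = (4*(-1))*(-2 + V) = -4*(-2 + V) = 8 - 4*V)
1/(p + H(13)) = 1/(330 + (8 - 4*13)) = 1/(330 + (8 - 52)) = 1/(330 - 44) = 1/286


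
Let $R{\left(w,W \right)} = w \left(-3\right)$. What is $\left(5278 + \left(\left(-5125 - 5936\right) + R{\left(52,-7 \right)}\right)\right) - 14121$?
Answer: $-20060$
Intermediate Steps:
$R{\left(w,W \right)} = - 3 w$
$\left(5278 + \left(\left(-5125 - 5936\right) + R{\left(52,-7 \right)}\right)\right) - 14121 = \left(5278 - 11217\right) - 14121 = -5939 - 14121 = -20060$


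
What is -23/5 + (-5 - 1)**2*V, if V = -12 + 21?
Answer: 1597/5 ≈ 319.40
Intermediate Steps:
V = 9
-23/5 + (-5 - 1)**2*V = -23/5 + (-5 - 1)**2*9 = -23*1/5 + (-6)**2*9 = -23/5 + 36*9 = -23/5 + 324 = 1597/5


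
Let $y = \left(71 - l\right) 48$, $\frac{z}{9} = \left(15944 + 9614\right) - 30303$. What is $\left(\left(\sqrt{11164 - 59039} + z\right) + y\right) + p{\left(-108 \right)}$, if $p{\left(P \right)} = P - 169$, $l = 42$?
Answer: $-41590 + 5 i \sqrt{1915} \approx -41590.0 + 218.8 i$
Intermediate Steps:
$z = -42705$ ($z = 9 \left(\left(15944 + 9614\right) - 30303\right) = 9 \left(25558 - 30303\right) = 9 \left(-4745\right) = -42705$)
$p{\left(P \right)} = -169 + P$
$y = 1392$ ($y = \left(71 - 42\right) 48 = 29 \cdot 48 = 1392$)
$\left(\left(\sqrt{11164 - 59039} + z\right) + y\right) + p{\left(-108 \right)} = \left(\left(\sqrt{11164 - 59039} - 42705\right) + 1392\right) - 277 = \left(\left(\sqrt{-47875} - 42705\right) + 1392\right) - 277 = \left(\left(5 i \sqrt{1915} - 42705\right) + 1392\right) - 277 = \left(\left(-42705 + 5 i \sqrt{1915}\right) + 1392\right) - 277 = \left(-41313 + 5 i \sqrt{1915}\right) - 277 = -41590 + 5 i \sqrt{1915}$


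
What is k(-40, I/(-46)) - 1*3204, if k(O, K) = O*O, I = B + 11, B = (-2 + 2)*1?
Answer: -1604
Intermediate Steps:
B = 0 (B = 0*1 = 0)
I = 11 (I = 0 + 11 = 11)
k(O, K) = O**2
k(-40, I/(-46)) - 1*3204 = (-40)**2 - 1*3204 = 1600 - 3204 = -1604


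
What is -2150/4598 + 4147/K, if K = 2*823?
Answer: 7764503/3784154 ≈ 2.0518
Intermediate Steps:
K = 1646
-2150/4598 + 4147/K = -2150/4598 + 4147/1646 = -2150*1/4598 + 4147*(1/1646) = -1075/2299 + 4147/1646 = 7764503/3784154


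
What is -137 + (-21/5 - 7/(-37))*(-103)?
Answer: 51081/185 ≈ 276.11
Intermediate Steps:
-137 + (-21/5 - 7/(-37))*(-103) = -137 + (-21*⅕ - 7*(-1/37))*(-103) = -137 + (-21/5 + 7/37)*(-103) = -137 - 742/185*(-103) = -137 + 76426/185 = 51081/185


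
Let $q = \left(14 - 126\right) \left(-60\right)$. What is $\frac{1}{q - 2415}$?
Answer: $\frac{1}{4305} \approx 0.00023229$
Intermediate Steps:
$q = 6720$ ($q = \left(-112\right) \left(-60\right) = 6720$)
$\frac{1}{q - 2415} = \frac{1}{6720 - 2415} = \frac{1}{4305}$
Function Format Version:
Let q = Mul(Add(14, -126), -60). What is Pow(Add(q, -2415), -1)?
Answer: Rational(1, 4305) ≈ 0.00023229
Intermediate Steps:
q = 6720 (q = Mul(-112, -60) = 6720)
Pow(Add(q, -2415), -1) = Pow(Add(6720, -2415), -1) = Pow(4305, -1) = Rational(1, 4305)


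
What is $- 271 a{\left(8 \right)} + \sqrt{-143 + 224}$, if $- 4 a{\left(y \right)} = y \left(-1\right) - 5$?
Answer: $- \frac{3487}{4} \approx -871.75$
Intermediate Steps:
$a{\left(y \right)} = \frac{5}{4} + \frac{y}{4}$ ($a{\left(y \right)} = - \frac{y \left(-1\right) - 5}{4} = - \frac{- y - 5}{4} = - \frac{-5 - y}{4} = \frac{5}{4} + \frac{y}{4}$)
$- 271 a{\left(8 \right)} + \sqrt{-143 + 224} = - 271 \left(\frac{5}{4} + \frac{1}{4} \cdot 8\right) + \sqrt{-143 + 224} = - 271 \left(\frac{5}{4} + 2\right) + \sqrt{81} = \left(-271\right) \frac{13}{4} + 9 = - \frac{3523}{4} + 9 = - \frac{3487}{4}$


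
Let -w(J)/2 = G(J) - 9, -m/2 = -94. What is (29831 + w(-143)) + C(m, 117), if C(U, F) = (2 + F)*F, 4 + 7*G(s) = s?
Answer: 43814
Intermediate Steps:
G(s) = -4/7 + s/7
m = 188 (m = -2*(-94) = 188)
w(J) = 134/7 - 2*J/7 (w(J) = -2*((-4/7 + J/7) - 9) = -2*(-67/7 + J/7) = 134/7 - 2*J/7)
C(U, F) = F*(2 + F)
(29831 + w(-143)) + C(m, 117) = (29831 + (134/7 - 2/7*(-143))) + 117*(2 + 117) = (29831 + (134/7 + 286/7)) + 117*119 = (29831 + 60) + 13923 = 29891 + 13923 = 43814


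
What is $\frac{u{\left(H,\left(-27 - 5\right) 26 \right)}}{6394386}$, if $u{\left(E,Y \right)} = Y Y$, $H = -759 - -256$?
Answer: $\frac{346112}{3197193} \approx 0.10825$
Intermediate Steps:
$H = -503$ ($H = -759 + 256 = -503$)
$u{\left(E,Y \right)} = Y^{2}$
$\frac{u{\left(H,\left(-27 - 5\right) 26 \right)}}{6394386} = \frac{\left(\left(-27 - 5\right) 26\right)^{2}}{6394386} = \left(\left(-32\right) 26\right)^{2} \cdot \frac{1}{6394386} = \left(-832\right)^{2} \cdot \frac{1}{6394386} = 692224 \cdot \frac{1}{6394386} = \frac{346112}{3197193}$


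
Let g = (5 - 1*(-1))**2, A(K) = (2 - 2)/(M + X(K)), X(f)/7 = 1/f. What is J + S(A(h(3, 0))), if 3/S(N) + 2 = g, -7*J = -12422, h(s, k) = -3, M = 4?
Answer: 422369/238 ≈ 1774.7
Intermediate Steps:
X(f) = 7/f
J = 12422/7 (J = -1/7*(-12422) = 12422/7 ≈ 1774.6)
A(K) = 0 (A(K) = (2 - 2)/(4 + 7/K) = 0/(4 + 7/K) = 0)
g = 36 (g = (5 + 1)**2 = 6**2 = 36)
S(N) = 3/34 (S(N) = 3/(-2 + 36) = 3/34)
J + S(A(h(3, 0))) = 12422/7 + 3/34 = 422369/238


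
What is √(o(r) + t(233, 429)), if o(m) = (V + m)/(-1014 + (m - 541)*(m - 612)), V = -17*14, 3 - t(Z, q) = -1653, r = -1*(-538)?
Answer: √7211886/66 ≈ 40.689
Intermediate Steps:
r = 538
t(Z, q) = 1656 (t(Z, q) = 3 - 1*(-1653) = 3 + 1653 = 1656)
V = -238
o(m) = (-238 + m)/(-1014 + (-612 + m)*(-541 + m)) (o(m) = (-238 + m)/(-1014 + (m - 541)*(m - 612)) = (-238 + m)/(-1014 + (-541 + m)*(-612 + m)) = (-238 + m)/(-1014 + (-612 + m)*(-541 + m)))
√(o(r) + t(233, 429)) = √((-238 + 538)/(330078 + 538² - 1153*538) + 1656) = √(300/(330078 + 289444 - 620314) + 1656) = √(300/(-792) + 1656) = √(-1/792*300 + 1656) = √(-25/66 + 1656) = √(109271/66) = √7211886/66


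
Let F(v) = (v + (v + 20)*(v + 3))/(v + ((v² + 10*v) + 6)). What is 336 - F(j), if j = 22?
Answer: 61220/183 ≈ 334.54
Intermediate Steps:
F(v) = (v + (3 + v)*(20 + v))/(6 + v² + 11*v) (F(v) = (v + (20 + v)*(3 + v))/(v + (6 + v² + 10*v)) = (v + (3 + v)*(20 + v))/(6 + v² + 11*v))
336 - F(j) = 336 - (60 + 22² + 24*22)/(6 + 22² + 11*22) = 336 - (60 + 484 + 528)/(6 + 484 + 242) = 336 - 1072/732 = 336 - 1*268/183 = 336 - 268/183 = 61220/183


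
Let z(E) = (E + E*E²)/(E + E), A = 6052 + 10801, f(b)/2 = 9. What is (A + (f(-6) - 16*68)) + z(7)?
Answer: 15808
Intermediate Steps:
f(b) = 18 (f(b) = 2*9 = 18)
A = 16853
z(E) = (E + E³)/(2*E) (z(E) = (E + E³)/((2*E)) = (E + E³)*(1/(2*E)) = (E + E³)/(2*E))
(A + (f(-6) - 16*68)) + z(7) = (16853 + (18 - 16*68)) + (½ + (½)*7²) = (16853 + (18 - 1088)) + (½ + (½)*49) = (16853 - 1070) + (½ + 49/2) = 15783 + 25 = 15808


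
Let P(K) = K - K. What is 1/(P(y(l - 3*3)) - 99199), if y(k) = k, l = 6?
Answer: -1/99199 ≈ -1.0081e-5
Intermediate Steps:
P(K) = 0
1/(P(y(l - 3*3)) - 99199) = 1/(0 - 99199) = 1/(-99199) = -1/99199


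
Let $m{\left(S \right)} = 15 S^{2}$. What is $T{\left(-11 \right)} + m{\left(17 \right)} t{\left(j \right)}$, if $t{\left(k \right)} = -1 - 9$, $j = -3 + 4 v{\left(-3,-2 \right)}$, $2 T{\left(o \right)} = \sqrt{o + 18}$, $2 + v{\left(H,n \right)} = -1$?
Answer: $-43350 + \frac{\sqrt{7}}{2} \approx -43349.0$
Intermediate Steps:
$v{\left(H,n \right)} = -3$ ($v{\left(H,n \right)} = -2 - 1 = -3$)
$T{\left(o \right)} = \frac{\sqrt{18 + o}}{2}$ ($T{\left(o \right)} = \frac{\sqrt{o + 18}}{2} = \frac{\sqrt{18 + o}}{2}$)
$j = -15$ ($j = -3 + 4 \left(-3\right) = -3 - 12 = -15$)
$t{\left(k \right)} = -10$ ($t{\left(k \right)} = -1 - 9 = -10$)
$T{\left(-11 \right)} + m{\left(17 \right)} t{\left(j \right)} = \frac{\sqrt{18 - 11}}{2} + 15 \cdot 17^{2} \left(-10\right) = \frac{\sqrt{7}}{2} + 15 \cdot 289 \left(-10\right) = \frac{\sqrt{7}}{2} + 4335 \left(-10\right) = \frac{\sqrt{7}}{2} - 43350 = -43350 + \frac{\sqrt{7}}{2}$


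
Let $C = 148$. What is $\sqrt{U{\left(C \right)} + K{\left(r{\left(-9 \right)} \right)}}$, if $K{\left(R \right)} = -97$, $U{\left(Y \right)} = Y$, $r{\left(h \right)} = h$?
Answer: $\sqrt{51} \approx 7.1414$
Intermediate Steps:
$\sqrt{U{\left(C \right)} + K{\left(r{\left(-9 \right)} \right)}} = \sqrt{148 - 97} = \sqrt{51}$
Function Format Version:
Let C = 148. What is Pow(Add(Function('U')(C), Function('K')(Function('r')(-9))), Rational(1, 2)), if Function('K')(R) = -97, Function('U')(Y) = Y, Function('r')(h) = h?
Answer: Pow(51, Rational(1, 2)) ≈ 7.1414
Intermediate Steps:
Pow(Add(Function('U')(C), Function('K')(Function('r')(-9))), Rational(1, 2)) = Pow(Add(148, -97), Rational(1, 2)) = Pow(51, Rational(1, 2))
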